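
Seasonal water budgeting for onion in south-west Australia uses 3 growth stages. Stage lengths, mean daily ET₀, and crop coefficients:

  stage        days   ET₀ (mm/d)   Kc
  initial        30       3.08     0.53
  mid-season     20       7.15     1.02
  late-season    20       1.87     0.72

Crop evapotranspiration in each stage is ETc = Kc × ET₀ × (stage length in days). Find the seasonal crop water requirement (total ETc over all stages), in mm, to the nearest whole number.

initial: 0.53 × 3.08 × 30 = 48.97 mm
mid-season: 1.02 × 7.15 × 20 = 145.86 mm
late-season: 0.72 × 1.87 × 20 = 26.93 mm
Seasonal total = 221.76 mm

222 mm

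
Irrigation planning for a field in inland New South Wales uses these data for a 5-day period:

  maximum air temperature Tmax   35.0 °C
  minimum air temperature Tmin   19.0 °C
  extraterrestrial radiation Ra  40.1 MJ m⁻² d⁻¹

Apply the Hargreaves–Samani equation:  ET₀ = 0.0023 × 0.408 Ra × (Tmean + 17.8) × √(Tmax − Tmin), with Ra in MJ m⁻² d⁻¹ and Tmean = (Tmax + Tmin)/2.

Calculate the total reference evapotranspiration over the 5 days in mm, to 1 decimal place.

Tmean = (35.0 + 19.0)/2 = 27.00 °C
0.408 Ra = 0.408 × 40.1 = 16.3608 mm/d equivalent
ET₀ = 0.0023 × 16.3608 × (27.00 + 17.8) × √16.0 = 0.0023 × 16.3608 × 44.80 × 4.0000 = 6.7433 mm/d
Over 5 days: 6.7433 × 5 = 33.717 mm

33.7 mm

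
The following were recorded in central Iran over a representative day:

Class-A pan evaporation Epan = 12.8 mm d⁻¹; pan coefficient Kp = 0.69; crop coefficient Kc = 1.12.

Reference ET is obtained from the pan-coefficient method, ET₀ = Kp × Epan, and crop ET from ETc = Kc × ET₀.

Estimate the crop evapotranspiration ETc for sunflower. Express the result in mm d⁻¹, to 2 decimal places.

ET₀ = 0.69 × 12.8 = 8.8320 mm/d
ETc = Kc × ET₀ = 1.12 × 8.8320 = 9.8918 mm/d

9.89 mm d⁻¹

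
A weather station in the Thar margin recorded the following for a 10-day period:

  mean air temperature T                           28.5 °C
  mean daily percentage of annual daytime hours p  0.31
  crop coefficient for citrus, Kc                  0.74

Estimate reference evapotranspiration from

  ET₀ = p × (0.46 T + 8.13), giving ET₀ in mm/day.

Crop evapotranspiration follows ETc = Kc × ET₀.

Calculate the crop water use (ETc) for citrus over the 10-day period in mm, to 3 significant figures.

48.7 mm

ET₀ = 0.31 × (0.46 × 28.5 + 8.13) = 0.31 × 21.240 = 6.5844 mm/d
ETc = Kc × ET₀ = 0.74 × 6.5844 = 4.8725 mm/d
Over 10 days: 4.8725 × 10 = 48.725 mm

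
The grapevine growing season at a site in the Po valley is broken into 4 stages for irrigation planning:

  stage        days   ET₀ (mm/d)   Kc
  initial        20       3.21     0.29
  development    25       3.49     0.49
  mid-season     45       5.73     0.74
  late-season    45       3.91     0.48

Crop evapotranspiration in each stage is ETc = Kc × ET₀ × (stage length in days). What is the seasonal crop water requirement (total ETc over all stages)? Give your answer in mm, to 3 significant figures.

initial: 0.29 × 3.21 × 20 = 18.62 mm
development: 0.49 × 3.49 × 25 = 42.75 mm
mid-season: 0.74 × 5.73 × 45 = 190.81 mm
late-season: 0.48 × 3.91 × 45 = 84.46 mm
Seasonal total = 336.64 mm

337 mm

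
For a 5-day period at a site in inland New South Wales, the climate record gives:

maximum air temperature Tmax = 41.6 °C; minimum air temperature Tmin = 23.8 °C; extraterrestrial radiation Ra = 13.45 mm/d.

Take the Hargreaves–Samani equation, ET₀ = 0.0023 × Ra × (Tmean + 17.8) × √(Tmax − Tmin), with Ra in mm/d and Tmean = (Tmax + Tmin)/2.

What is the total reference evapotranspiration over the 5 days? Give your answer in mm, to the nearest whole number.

Tmean = (41.6 + 23.8)/2 = 32.70 °C
ET₀ = 0.0023 × 13.45 × (32.70 + 17.8) × √17.8 = 0.0023 × 13.45 × 50.50 × 4.2190 = 6.5910 mm/d
Over 5 days: 6.5910 × 5 = 32.955 mm

33 mm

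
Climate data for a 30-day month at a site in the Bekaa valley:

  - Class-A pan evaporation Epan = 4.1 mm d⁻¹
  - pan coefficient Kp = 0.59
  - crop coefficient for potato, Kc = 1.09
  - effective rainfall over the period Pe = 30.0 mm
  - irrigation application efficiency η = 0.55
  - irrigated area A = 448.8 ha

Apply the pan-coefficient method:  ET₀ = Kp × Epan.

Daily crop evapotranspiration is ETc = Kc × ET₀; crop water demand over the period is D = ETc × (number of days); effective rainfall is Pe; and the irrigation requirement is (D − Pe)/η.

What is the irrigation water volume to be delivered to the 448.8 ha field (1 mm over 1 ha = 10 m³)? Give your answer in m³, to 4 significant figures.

400700 m³

ET₀ = 0.59 × 4.1 = 2.4190 mm/d
ETc = Kc × ET₀ = 1.09 × 2.4190 = 2.6367 mm/d
Crop demand D = ETc × 30 d = 2.6367 × 30 = 79.101 mm
D − Pe = 79.101 − 30.0 = 49.101 mm
Gross irrigation = 49.101 / 0.55 = 89.275 mm
Volume = 89.275 mm × 448.8 ha × 10 = 400666.2 m³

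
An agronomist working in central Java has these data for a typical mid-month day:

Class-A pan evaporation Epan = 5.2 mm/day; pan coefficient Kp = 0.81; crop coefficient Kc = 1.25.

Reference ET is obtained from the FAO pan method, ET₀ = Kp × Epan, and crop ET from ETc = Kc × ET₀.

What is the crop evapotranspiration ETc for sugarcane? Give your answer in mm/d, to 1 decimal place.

ET₀ = 0.81 × 5.2 = 4.2120 mm/d
ETc = Kc × ET₀ = 1.25 × 4.2120 = 5.2650 mm/d

5.3 mm/d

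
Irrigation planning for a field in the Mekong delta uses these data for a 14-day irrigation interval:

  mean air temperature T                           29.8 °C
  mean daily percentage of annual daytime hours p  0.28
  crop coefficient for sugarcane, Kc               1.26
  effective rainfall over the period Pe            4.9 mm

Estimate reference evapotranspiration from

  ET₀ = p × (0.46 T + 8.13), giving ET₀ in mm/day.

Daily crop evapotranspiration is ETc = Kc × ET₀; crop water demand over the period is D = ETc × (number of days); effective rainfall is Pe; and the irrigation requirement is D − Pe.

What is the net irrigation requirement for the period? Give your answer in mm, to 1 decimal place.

ET₀ = 0.28 × (0.46 × 29.8 + 8.13) = 0.28 × 21.838 = 6.1146 mm/d
ETc = Kc × ET₀ = 1.26 × 6.1146 = 7.7044 mm/d
Crop demand D = ETc × 14 d = 7.7044 × 14 = 107.862 mm
D − Pe = 107.862 − 4.9 = 102.962 mm

103.0 mm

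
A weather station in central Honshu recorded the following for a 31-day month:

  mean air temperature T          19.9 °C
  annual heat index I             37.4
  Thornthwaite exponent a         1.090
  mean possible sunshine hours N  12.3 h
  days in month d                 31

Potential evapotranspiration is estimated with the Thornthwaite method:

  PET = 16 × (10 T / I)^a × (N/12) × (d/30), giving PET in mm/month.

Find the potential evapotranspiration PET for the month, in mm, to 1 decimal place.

10T/I = 10 × 19.9 / 37.4 = 5.3209
(10T/I)^a = 5.3209^1.090 = 6.1848
Uncorrected PET = 16 × 6.1848 = 98.957 mm
Correction = (N/12)(d/30) = (12.3/12)(31/30) = 1.0592
PET = 98.957 × 1.0592 = 104.815 mm/month

104.8 mm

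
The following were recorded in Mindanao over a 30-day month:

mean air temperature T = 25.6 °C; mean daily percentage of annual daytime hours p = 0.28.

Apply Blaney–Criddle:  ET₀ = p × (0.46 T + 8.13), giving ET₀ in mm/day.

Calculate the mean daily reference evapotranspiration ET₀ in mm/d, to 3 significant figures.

5.57 mm/d

ET₀ = 0.28 × (0.46 × 25.6 + 8.13) = 0.28 × 19.906 = 5.5737 mm/d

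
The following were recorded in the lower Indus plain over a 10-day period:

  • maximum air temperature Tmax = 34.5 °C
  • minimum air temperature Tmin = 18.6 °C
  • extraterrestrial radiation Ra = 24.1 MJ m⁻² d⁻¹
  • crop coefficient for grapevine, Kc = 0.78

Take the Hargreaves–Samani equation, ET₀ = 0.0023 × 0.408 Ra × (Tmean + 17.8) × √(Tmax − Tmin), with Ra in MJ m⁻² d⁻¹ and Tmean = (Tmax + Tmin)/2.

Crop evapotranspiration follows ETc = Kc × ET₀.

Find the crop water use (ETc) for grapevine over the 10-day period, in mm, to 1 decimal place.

Tmean = (34.5 + 18.6)/2 = 26.55 °C
0.408 Ra = 0.408 × 24.1 = 9.8328 mm/d equivalent
ET₀ = 0.0023 × 9.8328 × (26.55 + 17.8) × √15.9 = 0.0023 × 9.8328 × 44.35 × 3.9875 = 3.9994 mm/d
ETc = Kc × ET₀ = 0.78 × 3.9994 = 3.1195 mm/d
Over 10 days: 3.1195 × 10 = 31.195 mm

31.2 mm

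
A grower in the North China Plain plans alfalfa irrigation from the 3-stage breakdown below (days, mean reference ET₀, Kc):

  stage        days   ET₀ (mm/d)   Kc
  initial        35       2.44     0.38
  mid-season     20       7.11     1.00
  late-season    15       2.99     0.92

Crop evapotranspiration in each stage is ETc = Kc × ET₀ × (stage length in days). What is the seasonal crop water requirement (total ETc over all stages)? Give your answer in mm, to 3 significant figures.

216 mm

initial: 0.38 × 2.44 × 35 = 32.45 mm
mid-season: 1.00 × 7.11 × 20 = 142.20 mm
late-season: 0.92 × 2.99 × 15 = 41.26 mm
Seasonal total = 215.91 mm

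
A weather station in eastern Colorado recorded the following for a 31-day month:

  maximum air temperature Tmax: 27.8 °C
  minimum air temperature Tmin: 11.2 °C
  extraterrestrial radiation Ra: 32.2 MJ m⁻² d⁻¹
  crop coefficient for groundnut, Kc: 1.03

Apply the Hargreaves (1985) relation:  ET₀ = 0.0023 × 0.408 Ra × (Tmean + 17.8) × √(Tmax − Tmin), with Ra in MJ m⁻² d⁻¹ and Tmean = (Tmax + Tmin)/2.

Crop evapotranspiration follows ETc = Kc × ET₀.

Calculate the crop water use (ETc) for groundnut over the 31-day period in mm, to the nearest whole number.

147 mm

Tmean = (27.8 + 11.2)/2 = 19.50 °C
0.408 Ra = 0.408 × 32.2 = 13.1376 mm/d equivalent
ET₀ = 0.0023 × 13.1376 × (19.50 + 17.8) × √16.6 = 0.0023 × 13.1376 × 37.30 × 4.0743 = 4.5920 mm/d
ETc = Kc × ET₀ = 1.03 × 4.5920 = 4.7298 mm/d
Over 31 days: 4.7298 × 31 = 146.624 mm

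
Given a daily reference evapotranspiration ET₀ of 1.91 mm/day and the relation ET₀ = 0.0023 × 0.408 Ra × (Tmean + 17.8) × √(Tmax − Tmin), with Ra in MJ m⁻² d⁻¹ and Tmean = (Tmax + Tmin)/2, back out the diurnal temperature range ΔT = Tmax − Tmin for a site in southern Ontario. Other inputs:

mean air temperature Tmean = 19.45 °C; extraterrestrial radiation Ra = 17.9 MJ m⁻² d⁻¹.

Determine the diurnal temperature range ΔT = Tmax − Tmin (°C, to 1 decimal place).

√ΔT = ET₀ / [0.0023 × 0.408 × Ra × (Tmean+17.8)] = 1.91 / (0.0023 × 7.3032 × 37.25) = 3.0526
ΔT = 3.0526² = 9.318 °C

9.3 °C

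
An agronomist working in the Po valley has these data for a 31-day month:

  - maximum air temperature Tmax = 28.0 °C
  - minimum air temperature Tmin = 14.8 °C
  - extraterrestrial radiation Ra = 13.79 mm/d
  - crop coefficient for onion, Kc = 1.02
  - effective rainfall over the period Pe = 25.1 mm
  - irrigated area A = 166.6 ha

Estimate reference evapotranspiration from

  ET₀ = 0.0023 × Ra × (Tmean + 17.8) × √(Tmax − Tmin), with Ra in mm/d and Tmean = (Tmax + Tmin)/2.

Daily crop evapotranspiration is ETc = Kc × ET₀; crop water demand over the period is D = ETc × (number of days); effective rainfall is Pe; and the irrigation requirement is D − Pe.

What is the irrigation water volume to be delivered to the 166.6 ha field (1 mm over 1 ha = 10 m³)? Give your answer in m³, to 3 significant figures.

196000 m³

Tmean = (28.0 + 14.8)/2 = 21.40 °C
ET₀ = 0.0023 × 13.79 × (21.40 + 17.8) × √13.2 = 0.0023 × 13.79 × 39.20 × 3.6332 = 4.5172 mm/d
ETc = Kc × ET₀ = 1.02 × 4.5172 = 4.6075 mm/d
Crop demand D = ETc × 31 d = 4.6075 × 31 = 142.833 mm
D − Pe = 142.833 − 25.1 = 117.733 mm
Volume = 117.733 mm × 166.6 ha × 10 = 196143.2 m³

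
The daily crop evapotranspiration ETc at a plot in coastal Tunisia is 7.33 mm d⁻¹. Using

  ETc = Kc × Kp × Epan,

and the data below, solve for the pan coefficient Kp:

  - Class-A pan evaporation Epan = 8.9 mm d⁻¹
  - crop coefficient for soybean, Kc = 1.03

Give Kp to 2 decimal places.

0.80

ETc = Kc × Kp × Epan  ⇒  Kp = ETc / (Kc × Epan)
Kp = 7.33 / (1.03 × 8.9) = 7.33 / 9.167 = 0.7996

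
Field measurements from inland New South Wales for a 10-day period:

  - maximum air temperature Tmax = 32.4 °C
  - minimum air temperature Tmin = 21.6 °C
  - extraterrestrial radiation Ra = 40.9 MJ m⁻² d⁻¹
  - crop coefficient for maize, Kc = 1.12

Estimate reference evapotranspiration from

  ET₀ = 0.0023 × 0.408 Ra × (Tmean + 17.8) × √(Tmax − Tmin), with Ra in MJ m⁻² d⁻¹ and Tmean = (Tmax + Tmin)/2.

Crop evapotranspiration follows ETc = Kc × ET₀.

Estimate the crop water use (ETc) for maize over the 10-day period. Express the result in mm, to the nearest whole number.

Tmean = (32.4 + 21.6)/2 = 27.00 °C
0.408 Ra = 0.408 × 40.9 = 16.6872 mm/d equivalent
ET₀ = 0.0023 × 16.6872 × (27.00 + 17.8) × √10.8 = 0.0023 × 16.6872 × 44.80 × 3.2863 = 5.6506 mm/d
ETc = Kc × ET₀ = 1.12 × 5.6506 = 6.3287 mm/d
Over 10 days: 6.3287 × 10 = 63.287 mm

63 mm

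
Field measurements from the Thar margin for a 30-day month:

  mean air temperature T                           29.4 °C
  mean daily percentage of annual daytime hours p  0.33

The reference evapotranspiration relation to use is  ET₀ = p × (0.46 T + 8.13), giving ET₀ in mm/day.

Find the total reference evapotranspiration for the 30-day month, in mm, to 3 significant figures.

ET₀ = 0.33 × (0.46 × 29.4 + 8.13) = 0.33 × 21.654 = 7.1458 mm/d
Monthly total = 7.1458 × 30 = 214.374 mm

214 mm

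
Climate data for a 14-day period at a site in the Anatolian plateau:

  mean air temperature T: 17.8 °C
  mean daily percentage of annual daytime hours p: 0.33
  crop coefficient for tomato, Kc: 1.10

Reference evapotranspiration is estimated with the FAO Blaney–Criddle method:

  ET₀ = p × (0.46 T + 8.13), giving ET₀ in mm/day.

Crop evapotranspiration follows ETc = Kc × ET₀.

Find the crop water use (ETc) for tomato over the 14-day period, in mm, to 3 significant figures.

ET₀ = 0.33 × (0.46 × 17.8 + 8.13) = 0.33 × 16.318 = 5.3849 mm/d
ETc = Kc × ET₀ = 1.10 × 5.3849 = 5.9234 mm/d
Over 14 days: 5.9234 × 14 = 82.928 mm

82.9 mm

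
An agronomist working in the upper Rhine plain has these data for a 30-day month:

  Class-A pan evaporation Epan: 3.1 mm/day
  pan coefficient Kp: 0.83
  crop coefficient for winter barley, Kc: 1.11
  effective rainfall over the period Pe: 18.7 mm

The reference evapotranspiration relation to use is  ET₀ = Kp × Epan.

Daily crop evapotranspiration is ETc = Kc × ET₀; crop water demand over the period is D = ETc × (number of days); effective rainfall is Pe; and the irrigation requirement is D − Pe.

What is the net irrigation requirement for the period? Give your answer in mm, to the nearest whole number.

ET₀ = 0.83 × 3.1 = 2.5730 mm/d
ETc = Kc × ET₀ = 1.11 × 2.5730 = 2.8560 mm/d
Crop demand D = ETc × 30 d = 2.8560 × 30 = 85.680 mm
D − Pe = 85.680 − 18.7 = 66.980 mm

67 mm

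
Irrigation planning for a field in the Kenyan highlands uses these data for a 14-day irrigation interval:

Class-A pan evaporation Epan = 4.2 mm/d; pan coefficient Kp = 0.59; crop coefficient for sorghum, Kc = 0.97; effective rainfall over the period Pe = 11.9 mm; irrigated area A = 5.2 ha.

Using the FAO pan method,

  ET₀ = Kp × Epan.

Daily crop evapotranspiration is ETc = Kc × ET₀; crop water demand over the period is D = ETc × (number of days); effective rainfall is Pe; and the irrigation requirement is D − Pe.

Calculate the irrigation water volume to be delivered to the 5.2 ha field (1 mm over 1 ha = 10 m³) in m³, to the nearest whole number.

ET₀ = 0.59 × 4.2 = 2.4780 mm/d
ETc = Kc × ET₀ = 0.97 × 2.4780 = 2.4037 mm/d
Crop demand D = ETc × 14 d = 2.4037 × 14 = 33.652 mm
D − Pe = 33.652 − 11.9 = 21.752 mm
Volume = 21.752 mm × 5.2 ha × 10 = 1131.1 m³

1131 m³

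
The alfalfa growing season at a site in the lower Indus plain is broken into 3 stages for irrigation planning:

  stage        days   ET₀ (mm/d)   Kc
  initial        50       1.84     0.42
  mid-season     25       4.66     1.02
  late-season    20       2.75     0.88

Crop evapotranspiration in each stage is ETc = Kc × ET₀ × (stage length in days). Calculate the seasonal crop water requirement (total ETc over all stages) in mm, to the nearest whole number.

initial: 0.42 × 1.84 × 50 = 38.64 mm
mid-season: 1.02 × 4.66 × 25 = 118.83 mm
late-season: 0.88 × 2.75 × 20 = 48.40 mm
Seasonal total = 205.87 mm

206 mm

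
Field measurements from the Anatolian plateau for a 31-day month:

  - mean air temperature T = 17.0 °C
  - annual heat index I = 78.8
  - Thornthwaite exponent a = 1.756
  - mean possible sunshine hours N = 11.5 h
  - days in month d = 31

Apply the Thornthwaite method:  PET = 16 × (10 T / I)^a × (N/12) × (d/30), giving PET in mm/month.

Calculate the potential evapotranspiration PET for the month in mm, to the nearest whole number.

61 mm

10T/I = 10 × 17.0 / 78.8 = 2.1574
(10T/I)^a = 2.1574^1.756 = 3.8582
Uncorrected PET = 16 × 3.8582 = 61.731 mm
Correction = (N/12)(d/30) = (11.5/12)(31/30) = 0.9903
PET = 61.731 × 0.9903 = 61.132 mm/month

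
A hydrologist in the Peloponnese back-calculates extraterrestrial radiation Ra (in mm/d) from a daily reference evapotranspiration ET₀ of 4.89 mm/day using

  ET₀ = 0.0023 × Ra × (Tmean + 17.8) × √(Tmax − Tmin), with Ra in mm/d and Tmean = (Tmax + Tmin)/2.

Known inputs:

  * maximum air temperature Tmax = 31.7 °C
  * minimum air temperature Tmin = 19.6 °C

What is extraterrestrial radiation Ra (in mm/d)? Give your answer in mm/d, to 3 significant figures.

Tmean = 25.65 °C; √ΔT = 3.4785
Ra = ET₀ / [0.0023 × (Tmean+17.8) × √ΔT] = 4.89 / (0.0023 × 43.45 × 3.4785) = 14.067 mm/d

14.1 mm/d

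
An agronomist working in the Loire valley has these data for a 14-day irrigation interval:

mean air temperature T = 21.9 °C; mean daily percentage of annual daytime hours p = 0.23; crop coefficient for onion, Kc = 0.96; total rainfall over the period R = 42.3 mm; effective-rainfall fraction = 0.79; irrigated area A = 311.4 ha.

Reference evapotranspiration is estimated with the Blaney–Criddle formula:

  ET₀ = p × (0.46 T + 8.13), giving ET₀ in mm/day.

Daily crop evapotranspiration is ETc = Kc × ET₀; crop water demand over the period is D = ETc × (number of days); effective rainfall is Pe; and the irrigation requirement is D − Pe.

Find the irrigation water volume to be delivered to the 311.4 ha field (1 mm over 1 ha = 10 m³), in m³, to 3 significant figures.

71200 m³

ET₀ = 0.23 × (0.46 × 21.9 + 8.13) = 0.23 × 18.204 = 4.1869 mm/d
ETc = Kc × ET₀ = 0.96 × 4.1869 = 4.0194 mm/d
Crop demand D = ETc × 14 d = 4.0194 × 14 = 56.272 mm
Pe = 0.79 × 42.3 = 33.417 mm
D − Pe = 56.272 − 33.417 = 22.855 mm
Volume = 22.855 mm × 311.4 ha × 10 = 71170.5 m³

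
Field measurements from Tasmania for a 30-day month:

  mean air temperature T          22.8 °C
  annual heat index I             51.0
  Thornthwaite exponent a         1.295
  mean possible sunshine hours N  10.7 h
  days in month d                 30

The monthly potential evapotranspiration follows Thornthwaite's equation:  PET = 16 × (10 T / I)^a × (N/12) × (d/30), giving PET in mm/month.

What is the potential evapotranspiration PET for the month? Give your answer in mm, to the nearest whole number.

99 mm

10T/I = 10 × 22.8 / 51.0 = 4.4706
(10T/I)^a = 4.4706^1.295 = 6.9538
Uncorrected PET = 16 × 6.9538 = 111.261 mm
Correction = (N/12)(d/30) = (10.7/12)(30/30) = 0.8917
PET = 111.261 × 0.8917 = 99.211 mm/month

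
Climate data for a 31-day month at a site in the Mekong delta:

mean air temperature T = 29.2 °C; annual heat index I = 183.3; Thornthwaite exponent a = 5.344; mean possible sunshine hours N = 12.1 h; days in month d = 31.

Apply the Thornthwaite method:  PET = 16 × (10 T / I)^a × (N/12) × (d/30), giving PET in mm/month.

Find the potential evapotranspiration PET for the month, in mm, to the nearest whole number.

201 mm

10T/I = 10 × 29.2 / 183.3 = 1.5930
(10T/I)^a = 1.5930^5.344 = 12.0404
Uncorrected PET = 16 × 12.0404 = 192.646 mm
Correction = (N/12)(d/30) = (12.1/12)(31/30) = 1.0419
PET = 192.646 × 1.0419 = 200.718 mm/month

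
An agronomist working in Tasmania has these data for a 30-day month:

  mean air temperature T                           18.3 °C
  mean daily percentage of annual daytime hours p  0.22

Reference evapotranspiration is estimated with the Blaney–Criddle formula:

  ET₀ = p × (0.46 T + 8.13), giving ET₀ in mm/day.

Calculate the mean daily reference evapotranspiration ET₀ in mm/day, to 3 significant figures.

ET₀ = 0.22 × (0.46 × 18.3 + 8.13) = 0.22 × 16.548 = 3.6406 mm/d

3.64 mm/day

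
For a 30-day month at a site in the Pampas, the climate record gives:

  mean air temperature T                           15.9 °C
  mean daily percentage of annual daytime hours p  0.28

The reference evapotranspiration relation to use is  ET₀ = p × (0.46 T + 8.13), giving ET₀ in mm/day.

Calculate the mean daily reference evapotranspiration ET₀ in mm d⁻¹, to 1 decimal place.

4.3 mm d⁻¹

ET₀ = 0.28 × (0.46 × 15.9 + 8.13) = 0.28 × 15.444 = 4.3243 mm/d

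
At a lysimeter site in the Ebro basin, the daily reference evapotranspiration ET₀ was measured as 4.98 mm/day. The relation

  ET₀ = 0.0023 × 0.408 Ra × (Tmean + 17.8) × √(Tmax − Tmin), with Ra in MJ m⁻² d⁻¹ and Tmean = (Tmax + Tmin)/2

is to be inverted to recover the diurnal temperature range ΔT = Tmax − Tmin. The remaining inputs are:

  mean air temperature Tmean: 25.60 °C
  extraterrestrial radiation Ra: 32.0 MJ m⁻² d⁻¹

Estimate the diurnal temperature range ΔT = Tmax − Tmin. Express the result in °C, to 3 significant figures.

14.6 °C

√ΔT = ET₀ / [0.0023 × 0.408 × Ra × (Tmean+17.8)] = 4.98 / (0.0023 × 13.0560 × 43.40) = 3.8212
ΔT = 3.8212² = 14.602 °C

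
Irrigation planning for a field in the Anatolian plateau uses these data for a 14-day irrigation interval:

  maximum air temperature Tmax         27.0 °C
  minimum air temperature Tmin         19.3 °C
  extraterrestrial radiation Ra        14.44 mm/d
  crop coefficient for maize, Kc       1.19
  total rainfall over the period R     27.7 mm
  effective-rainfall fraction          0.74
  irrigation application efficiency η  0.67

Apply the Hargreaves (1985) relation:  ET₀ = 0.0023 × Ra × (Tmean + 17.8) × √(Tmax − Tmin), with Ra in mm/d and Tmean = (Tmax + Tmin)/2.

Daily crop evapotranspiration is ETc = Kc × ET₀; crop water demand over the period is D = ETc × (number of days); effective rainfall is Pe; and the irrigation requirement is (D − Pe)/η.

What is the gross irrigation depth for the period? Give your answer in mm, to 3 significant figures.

Tmean = (27.0 + 19.3)/2 = 23.15 °C
ET₀ = 0.0023 × 14.44 × (23.15 + 17.8) × √7.7 = 0.0023 × 14.44 × 40.95 × 2.7749 = 3.7740 mm/d
ETc = Kc × ET₀ = 1.19 × 3.7740 = 4.4911 mm/d
Crop demand D = ETc × 14 d = 4.4911 × 14 = 62.875 mm
Pe = 0.74 × 27.7 = 20.498 mm
D − Pe = 62.875 − 20.498 = 42.377 mm
Gross irrigation = 42.377 / 0.67 = 63.249 mm

63.2 mm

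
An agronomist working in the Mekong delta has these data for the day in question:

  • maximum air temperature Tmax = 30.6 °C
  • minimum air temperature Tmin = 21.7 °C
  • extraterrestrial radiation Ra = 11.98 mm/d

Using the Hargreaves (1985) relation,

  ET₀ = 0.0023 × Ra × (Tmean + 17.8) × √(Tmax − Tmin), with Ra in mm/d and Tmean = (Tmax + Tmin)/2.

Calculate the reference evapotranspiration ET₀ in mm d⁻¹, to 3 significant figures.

3.61 mm d⁻¹

Tmean = (30.6 + 21.7)/2 = 26.15 °C
ET₀ = 0.0023 × 11.98 × (26.15 + 17.8) × √8.9 = 0.0023 × 11.98 × 43.95 × 2.9833 = 3.6128 mm/d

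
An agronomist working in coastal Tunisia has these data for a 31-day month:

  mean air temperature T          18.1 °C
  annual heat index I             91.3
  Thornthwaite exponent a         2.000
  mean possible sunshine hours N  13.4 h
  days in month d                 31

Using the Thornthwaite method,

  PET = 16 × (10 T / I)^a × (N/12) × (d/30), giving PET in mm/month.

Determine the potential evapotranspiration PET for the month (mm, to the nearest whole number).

10T/I = 10 × 18.1 / 91.3 = 1.9825
(10T/I)^a = 1.9825^2.000 = 3.9303
Uncorrected PET = 16 × 3.9303 = 62.885 mm
Correction = (N/12)(d/30) = (13.4/12)(31/30) = 1.1539
PET = 62.885 × 1.1539 = 72.563 mm/month

73 mm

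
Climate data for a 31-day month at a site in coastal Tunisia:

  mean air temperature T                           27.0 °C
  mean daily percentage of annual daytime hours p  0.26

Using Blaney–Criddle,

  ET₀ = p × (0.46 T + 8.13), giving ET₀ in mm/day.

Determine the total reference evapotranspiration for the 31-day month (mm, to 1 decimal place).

165.6 mm

ET₀ = 0.26 × (0.46 × 27.0 + 8.13) = 0.26 × 20.550 = 5.3430 mm/d
Monthly total = 5.3430 × 31 = 165.633 mm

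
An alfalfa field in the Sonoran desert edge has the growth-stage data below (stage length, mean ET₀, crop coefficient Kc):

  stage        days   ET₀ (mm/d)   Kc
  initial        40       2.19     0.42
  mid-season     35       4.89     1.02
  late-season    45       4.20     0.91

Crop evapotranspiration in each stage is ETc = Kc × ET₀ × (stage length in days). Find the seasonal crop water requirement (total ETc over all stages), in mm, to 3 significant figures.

383 mm

initial: 0.42 × 2.19 × 40 = 36.79 mm
mid-season: 1.02 × 4.89 × 35 = 174.57 mm
late-season: 0.91 × 4.20 × 45 = 171.99 mm
Seasonal total = 383.35 mm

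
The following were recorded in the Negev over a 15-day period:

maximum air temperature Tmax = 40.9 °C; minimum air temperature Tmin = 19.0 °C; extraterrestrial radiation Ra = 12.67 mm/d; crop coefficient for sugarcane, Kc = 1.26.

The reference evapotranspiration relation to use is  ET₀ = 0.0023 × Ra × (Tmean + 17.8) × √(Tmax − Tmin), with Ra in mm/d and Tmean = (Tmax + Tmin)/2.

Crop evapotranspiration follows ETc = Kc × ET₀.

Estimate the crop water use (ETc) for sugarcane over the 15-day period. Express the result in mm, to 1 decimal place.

Tmean = (40.9 + 19.0)/2 = 29.95 °C
ET₀ = 0.0023 × 12.67 × (29.95 + 17.8) × √21.9 = 0.0023 × 12.67 × 47.75 × 4.6797 = 6.5117 mm/d
ETc = Kc × ET₀ = 1.26 × 6.5117 = 8.2047 mm/d
Over 15 days: 8.2047 × 15 = 123.071 mm

123.1 mm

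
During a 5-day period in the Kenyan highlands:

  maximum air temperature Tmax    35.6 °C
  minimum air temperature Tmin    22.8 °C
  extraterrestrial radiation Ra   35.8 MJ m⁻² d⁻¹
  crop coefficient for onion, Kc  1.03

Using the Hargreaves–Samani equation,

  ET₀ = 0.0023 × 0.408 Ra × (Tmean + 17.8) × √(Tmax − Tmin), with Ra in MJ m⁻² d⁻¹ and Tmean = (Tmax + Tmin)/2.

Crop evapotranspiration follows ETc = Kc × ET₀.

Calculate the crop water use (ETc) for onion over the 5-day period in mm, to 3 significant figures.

Tmean = (35.6 + 22.8)/2 = 29.20 °C
0.408 Ra = 0.408 × 35.8 = 14.6064 mm/d equivalent
ET₀ = 0.0023 × 14.6064 × (29.20 + 17.8) × √12.8 = 0.0023 × 14.6064 × 47.00 × 3.5777 = 5.6490 mm/d
ETc = Kc × ET₀ = 1.03 × 5.6490 = 5.8185 mm/d
Over 5 days: 5.8185 × 5 = 29.093 mm

29.1 mm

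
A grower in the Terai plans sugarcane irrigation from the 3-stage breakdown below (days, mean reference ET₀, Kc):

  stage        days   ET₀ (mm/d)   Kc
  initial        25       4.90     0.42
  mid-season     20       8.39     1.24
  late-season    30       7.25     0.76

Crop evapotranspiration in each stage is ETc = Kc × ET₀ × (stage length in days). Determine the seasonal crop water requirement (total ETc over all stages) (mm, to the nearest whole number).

initial: 0.42 × 4.90 × 25 = 51.45 mm
mid-season: 1.24 × 8.39 × 20 = 208.07 mm
late-season: 0.76 × 7.25 × 30 = 165.30 mm
Seasonal total = 424.82 mm

425 mm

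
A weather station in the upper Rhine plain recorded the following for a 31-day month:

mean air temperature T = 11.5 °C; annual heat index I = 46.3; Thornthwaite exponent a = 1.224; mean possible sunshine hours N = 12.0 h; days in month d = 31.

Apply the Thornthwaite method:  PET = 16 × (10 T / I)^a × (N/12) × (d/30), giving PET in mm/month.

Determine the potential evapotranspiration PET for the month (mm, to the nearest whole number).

50 mm

10T/I = 10 × 11.5 / 46.3 = 2.4838
(10T/I)^a = 2.4838^1.224 = 3.0452
Uncorrected PET = 16 × 3.0452 = 48.723 mm
Correction = (N/12)(d/30) = (12.0/12)(31/30) = 1.0333
PET = 48.723 × 1.0333 = 50.345 mm/month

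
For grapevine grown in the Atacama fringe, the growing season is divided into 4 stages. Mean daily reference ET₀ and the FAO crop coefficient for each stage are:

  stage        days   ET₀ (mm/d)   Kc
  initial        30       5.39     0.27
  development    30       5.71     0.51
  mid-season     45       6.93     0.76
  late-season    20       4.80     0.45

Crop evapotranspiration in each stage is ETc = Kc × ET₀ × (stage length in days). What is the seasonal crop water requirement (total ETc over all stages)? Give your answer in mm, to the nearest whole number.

initial: 0.27 × 5.39 × 30 = 43.66 mm
development: 0.51 × 5.71 × 30 = 87.36 mm
mid-season: 0.76 × 6.93 × 45 = 237.01 mm
late-season: 0.45 × 4.80 × 20 = 43.20 mm
Seasonal total = 411.23 mm

411 mm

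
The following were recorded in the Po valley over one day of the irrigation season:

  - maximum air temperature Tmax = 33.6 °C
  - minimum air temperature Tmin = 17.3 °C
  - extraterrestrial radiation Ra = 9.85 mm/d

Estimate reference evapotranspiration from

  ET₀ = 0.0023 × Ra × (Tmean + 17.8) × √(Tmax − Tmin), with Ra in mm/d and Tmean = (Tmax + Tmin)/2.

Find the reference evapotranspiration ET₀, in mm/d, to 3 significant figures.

3.96 mm/d

Tmean = (33.6 + 17.3)/2 = 25.45 °C
ET₀ = 0.0023 × 9.85 × (25.45 + 17.8) × √16.3 = 0.0023 × 9.85 × 43.25 × 4.0373 = 3.9559 mm/d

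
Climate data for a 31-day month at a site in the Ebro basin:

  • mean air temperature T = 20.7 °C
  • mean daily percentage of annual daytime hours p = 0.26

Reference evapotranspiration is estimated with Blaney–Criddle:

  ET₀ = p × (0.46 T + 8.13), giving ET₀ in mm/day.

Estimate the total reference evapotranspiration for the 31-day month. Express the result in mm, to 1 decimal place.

142.3 mm

ET₀ = 0.26 × (0.46 × 20.7 + 8.13) = 0.26 × 17.652 = 4.5895 mm/d
Monthly total = 4.5895 × 31 = 142.275 mm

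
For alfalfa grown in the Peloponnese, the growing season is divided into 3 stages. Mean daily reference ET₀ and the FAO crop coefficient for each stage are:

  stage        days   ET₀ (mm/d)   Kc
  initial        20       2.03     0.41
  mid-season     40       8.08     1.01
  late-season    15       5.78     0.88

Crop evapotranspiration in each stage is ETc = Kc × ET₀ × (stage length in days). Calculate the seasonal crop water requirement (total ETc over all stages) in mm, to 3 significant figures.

initial: 0.41 × 2.03 × 20 = 16.65 mm
mid-season: 1.01 × 8.08 × 40 = 326.43 mm
late-season: 0.88 × 5.78 × 15 = 76.30 mm
Seasonal total = 419.38 mm

419 mm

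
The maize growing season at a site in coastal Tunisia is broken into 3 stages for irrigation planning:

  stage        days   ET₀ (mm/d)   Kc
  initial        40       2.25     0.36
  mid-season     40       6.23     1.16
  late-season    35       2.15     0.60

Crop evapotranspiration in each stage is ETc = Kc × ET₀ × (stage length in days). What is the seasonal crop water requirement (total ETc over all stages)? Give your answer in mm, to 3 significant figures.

367 mm

initial: 0.36 × 2.25 × 40 = 32.40 mm
mid-season: 1.16 × 6.23 × 40 = 289.07 mm
late-season: 0.60 × 2.15 × 35 = 45.15 mm
Seasonal total = 366.62 mm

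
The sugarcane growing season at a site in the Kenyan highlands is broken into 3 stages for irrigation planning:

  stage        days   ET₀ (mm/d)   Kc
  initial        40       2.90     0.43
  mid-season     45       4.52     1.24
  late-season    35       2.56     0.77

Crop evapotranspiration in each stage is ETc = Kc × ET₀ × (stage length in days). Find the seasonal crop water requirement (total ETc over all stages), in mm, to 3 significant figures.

371 mm

initial: 0.43 × 2.90 × 40 = 49.88 mm
mid-season: 1.24 × 4.52 × 45 = 252.22 mm
late-season: 0.77 × 2.56 × 35 = 68.99 mm
Seasonal total = 371.09 mm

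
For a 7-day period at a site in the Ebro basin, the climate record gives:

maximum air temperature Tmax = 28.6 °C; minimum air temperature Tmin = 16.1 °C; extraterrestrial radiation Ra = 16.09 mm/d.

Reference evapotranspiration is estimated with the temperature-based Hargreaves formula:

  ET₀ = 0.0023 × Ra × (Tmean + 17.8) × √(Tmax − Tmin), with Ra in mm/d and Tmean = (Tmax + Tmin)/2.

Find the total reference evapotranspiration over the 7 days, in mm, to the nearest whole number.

Tmean = (28.6 + 16.1)/2 = 22.35 °C
ET₀ = 0.0023 × 16.09 × (22.35 + 17.8) × √12.5 = 0.0023 × 16.09 × 40.15 × 3.5355 = 5.2532 mm/d
Over 7 days: 5.2532 × 7 = 36.772 mm

37 mm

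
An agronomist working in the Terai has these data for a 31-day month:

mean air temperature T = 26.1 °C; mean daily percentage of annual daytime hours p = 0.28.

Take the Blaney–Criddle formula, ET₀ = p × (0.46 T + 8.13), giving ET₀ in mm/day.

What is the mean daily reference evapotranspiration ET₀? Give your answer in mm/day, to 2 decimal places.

5.64 mm/day

ET₀ = 0.28 × (0.46 × 26.1 + 8.13) = 0.28 × 20.136 = 5.6381 mm/d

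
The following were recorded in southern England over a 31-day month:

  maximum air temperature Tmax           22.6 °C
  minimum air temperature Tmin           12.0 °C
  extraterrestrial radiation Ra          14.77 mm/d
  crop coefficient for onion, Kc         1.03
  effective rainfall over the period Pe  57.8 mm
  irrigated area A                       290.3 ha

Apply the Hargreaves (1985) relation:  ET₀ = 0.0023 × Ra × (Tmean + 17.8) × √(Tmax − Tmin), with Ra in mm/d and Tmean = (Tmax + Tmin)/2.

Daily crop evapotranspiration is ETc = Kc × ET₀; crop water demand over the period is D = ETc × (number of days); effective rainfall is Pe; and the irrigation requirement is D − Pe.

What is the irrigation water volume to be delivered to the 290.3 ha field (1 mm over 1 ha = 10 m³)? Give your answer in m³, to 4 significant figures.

Tmean = (22.6 + 12.0)/2 = 17.30 °C
ET₀ = 0.0023 × 14.77 × (17.30 + 17.8) × √10.6 = 0.0023 × 14.77 × 35.10 × 3.2558 = 3.8822 mm/d
ETc = Kc × ET₀ = 1.03 × 3.8822 = 3.9987 mm/d
Crop demand D = ETc × 31 d = 3.9987 × 31 = 123.960 mm
D − Pe = 123.960 − 57.8 = 66.160 mm
Volume = 66.160 mm × 290.3 ha × 10 = 192062.5 m³

192100 m³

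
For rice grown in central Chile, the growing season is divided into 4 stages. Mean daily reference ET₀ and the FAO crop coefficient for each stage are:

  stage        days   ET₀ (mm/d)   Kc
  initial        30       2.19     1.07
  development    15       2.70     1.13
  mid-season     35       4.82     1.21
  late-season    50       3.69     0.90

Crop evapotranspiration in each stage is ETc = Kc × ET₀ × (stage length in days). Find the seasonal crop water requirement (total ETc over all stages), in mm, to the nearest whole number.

486 mm

initial: 1.07 × 2.19 × 30 = 70.30 mm
development: 1.13 × 2.70 × 15 = 45.77 mm
mid-season: 1.21 × 4.82 × 35 = 204.13 mm
late-season: 0.90 × 3.69 × 50 = 166.05 mm
Seasonal total = 486.25 mm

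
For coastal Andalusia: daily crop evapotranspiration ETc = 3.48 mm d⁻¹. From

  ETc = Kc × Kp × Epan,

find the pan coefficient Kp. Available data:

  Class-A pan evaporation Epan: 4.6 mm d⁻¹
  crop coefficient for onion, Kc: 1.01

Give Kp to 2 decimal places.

0.75

ETc = Kc × Kp × Epan  ⇒  Kp = ETc / (Kc × Epan)
Kp = 3.48 / (1.01 × 4.6) = 3.48 / 4.646 = 0.7490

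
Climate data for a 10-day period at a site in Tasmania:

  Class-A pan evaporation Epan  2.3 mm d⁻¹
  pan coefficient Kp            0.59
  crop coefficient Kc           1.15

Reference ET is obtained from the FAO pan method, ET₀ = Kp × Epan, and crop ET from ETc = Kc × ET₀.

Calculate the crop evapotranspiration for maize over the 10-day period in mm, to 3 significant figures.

ET₀ = 0.59 × 2.3 = 1.3570 mm/d
ETc = Kc × ET₀ = 1.15 × 1.3570 = 1.5606 mm/d
Over 10 days: 1.5606 × 10 = 15.606 mm

15.6 mm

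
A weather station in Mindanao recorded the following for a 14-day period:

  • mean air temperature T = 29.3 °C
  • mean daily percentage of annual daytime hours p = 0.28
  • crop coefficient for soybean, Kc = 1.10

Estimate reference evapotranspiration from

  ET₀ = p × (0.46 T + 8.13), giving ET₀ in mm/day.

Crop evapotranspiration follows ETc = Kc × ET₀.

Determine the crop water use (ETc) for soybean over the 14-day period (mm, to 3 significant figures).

ET₀ = 0.28 × (0.46 × 29.3 + 8.13) = 0.28 × 21.608 = 6.0502 mm/d
ETc = Kc × ET₀ = 1.10 × 6.0502 = 6.6552 mm/d
Over 14 days: 6.6552 × 14 = 93.173 mm

93.2 mm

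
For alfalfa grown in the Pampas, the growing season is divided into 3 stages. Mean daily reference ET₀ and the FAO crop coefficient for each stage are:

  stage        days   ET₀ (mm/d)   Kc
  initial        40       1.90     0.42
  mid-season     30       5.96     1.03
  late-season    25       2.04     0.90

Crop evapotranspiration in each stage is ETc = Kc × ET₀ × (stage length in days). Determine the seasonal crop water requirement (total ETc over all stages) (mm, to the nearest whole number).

initial: 0.42 × 1.90 × 40 = 31.92 mm
mid-season: 1.03 × 5.96 × 30 = 184.16 mm
late-season: 0.90 × 2.04 × 25 = 45.90 mm
Seasonal total = 261.98 mm

262 mm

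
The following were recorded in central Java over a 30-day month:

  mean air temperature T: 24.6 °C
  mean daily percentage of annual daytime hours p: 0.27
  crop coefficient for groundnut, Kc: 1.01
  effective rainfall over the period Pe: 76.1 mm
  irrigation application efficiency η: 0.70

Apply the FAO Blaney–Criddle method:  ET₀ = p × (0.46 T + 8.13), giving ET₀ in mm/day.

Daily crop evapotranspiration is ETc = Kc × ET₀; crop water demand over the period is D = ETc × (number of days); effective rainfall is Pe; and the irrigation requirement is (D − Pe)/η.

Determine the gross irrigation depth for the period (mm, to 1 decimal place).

ET₀ = 0.27 × (0.46 × 24.6 + 8.13) = 0.27 × 19.446 = 5.2504 mm/d
ETc = Kc × ET₀ = 1.01 × 5.2504 = 5.3029 mm/d
Crop demand D = ETc × 30 d = 5.3029 × 30 = 159.087 mm
D − Pe = 159.087 − 76.1 = 82.987 mm
Gross irrigation = 82.987 / 0.70 = 118.553 mm

118.6 mm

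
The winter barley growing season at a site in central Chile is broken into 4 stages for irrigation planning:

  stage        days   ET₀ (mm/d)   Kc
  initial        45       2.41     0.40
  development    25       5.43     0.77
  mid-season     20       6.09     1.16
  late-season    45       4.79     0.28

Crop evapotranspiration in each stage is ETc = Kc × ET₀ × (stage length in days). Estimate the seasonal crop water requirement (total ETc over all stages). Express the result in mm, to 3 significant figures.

350 mm

initial: 0.40 × 2.41 × 45 = 43.38 mm
development: 0.77 × 5.43 × 25 = 104.53 mm
mid-season: 1.16 × 6.09 × 20 = 141.29 mm
late-season: 0.28 × 4.79 × 45 = 60.35 mm
Seasonal total = 349.55 mm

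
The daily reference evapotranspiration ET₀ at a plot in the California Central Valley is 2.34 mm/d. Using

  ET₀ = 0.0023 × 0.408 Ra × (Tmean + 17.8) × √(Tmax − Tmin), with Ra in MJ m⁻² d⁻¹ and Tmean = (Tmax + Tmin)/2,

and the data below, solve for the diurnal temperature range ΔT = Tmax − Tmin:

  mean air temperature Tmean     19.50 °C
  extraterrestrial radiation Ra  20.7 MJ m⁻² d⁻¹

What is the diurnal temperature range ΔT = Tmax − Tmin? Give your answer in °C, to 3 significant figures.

√ΔT = ET₀ / [0.0023 × 0.408 × Ra × (Tmean+17.8)] = 2.34 / (0.0023 × 8.4456 × 37.30) = 3.2296
ΔT = 3.2296² = 10.430 °C

10.4 °C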